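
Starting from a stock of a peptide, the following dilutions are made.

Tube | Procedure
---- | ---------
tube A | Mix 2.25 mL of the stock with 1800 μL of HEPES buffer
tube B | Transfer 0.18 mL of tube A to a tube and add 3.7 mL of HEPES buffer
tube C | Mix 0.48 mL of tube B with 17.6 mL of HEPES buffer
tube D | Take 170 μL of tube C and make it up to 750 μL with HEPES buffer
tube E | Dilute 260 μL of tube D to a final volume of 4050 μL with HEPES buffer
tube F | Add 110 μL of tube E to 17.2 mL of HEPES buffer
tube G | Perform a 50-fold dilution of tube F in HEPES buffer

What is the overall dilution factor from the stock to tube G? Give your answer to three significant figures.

7.90 × 10^8

Step 1: 2.25 mL + 1800 μL = 4.05 mL total → factor 4.05/2.25 = 1.8
Step 2: 0.18 mL + 3.7 mL = 3.88 mL total → factor 3.88/0.18 = 21.556
Step 3: 0.48 mL + 17.6 mL = 18.08 mL total → factor 18.08/0.48 = 37.667
Step 4: 170 μL brought to 750 μL → factor 750/170 = 4.4118
Step 5: 260 μL brought to 4050 μL → factor 4050/260 = 15.577
Step 6: 110 μL + 17.2 mL = 17310 μL total → factor 17310/110 = 157.36
Step 7: 50-fold → factor 50
Overall dilution factor = 1.8 × 21.556 × 37.667 × 4.4118 × 15.577 × 157.36 × 50 = 7.9024 × 10^8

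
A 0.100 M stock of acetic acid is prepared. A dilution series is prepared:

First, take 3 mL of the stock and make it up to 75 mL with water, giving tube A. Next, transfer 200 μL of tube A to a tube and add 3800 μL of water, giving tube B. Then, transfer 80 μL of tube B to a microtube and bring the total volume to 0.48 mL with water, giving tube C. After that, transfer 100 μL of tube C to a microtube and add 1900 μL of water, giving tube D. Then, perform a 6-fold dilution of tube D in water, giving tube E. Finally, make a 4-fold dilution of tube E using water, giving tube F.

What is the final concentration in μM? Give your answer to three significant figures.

Step 1: 3 mL brought to 75 mL → factor 75/3 = 25
Step 2: 200 μL + 3800 μL = 4000 μL total → factor 4000/200 = 20
Step 3: 80 μL brought to 0.48 mL → factor 480/80 = 6
Step 4: 100 μL + 1900 μL = 2000 μL total → factor 2000/100 = 20
Step 5: 6-fold → factor 6
Step 6: 4-fold → factor 4
Overall dilution factor = 25 × 20 × 6 × 20 × 6 × 4 = 1.44 × 10^6
Final = 0.100 M / 1.44 × 10^6 = 6.944 × 10^-8 M = 0.0694 μM

0.0694 μM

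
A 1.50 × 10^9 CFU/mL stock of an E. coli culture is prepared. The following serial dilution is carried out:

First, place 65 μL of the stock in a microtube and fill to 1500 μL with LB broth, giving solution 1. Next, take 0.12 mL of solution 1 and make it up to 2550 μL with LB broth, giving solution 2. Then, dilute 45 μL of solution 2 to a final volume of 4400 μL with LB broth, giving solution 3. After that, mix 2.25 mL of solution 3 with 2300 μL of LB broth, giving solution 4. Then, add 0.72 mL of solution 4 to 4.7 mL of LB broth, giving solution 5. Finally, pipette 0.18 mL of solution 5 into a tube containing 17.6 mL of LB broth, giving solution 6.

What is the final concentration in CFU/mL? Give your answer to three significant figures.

Step 1: 65 μL brought to 1500 μL → factor 1500/65 = 23.077
Step 2: 0.12 mL brought to 2550 μL → factor 2.55/0.12 = 21.25
Step 3: 45 μL brought to 4400 μL → factor 4400/45 = 97.778
Step 4: 2.25 mL + 2300 μL = 4.55 mL total → factor 4.55/2.25 = 2.0222
Step 5: 0.72 mL + 4.7 mL = 5.42 mL total → factor 5.42/0.72 = 7.5278
Step 6: 0.18 mL + 17.6 mL = 17.78 mL total → factor 17.78/0.18 = 98.778
Overall dilution factor = 23.077 × 21.25 × 97.778 × 2.0222 × 7.5278 × 98.778 = 7.2099 × 10^7
Final = 1.50 × 10^9 CFU/mL / 7.2099 × 10^7 = 20.8 CFU/mL

20.8 CFU/mL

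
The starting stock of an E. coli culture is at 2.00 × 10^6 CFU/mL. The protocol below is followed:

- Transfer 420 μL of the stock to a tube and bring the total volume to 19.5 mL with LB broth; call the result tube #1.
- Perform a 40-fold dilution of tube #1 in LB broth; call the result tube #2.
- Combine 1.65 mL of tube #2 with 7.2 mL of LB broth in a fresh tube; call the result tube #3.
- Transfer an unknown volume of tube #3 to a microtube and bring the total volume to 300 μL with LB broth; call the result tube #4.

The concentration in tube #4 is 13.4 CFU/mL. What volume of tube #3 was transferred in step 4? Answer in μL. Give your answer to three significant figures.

20.0 μL

Step 1: 420 μL brought to 19.5 mL → factor 19500/420 = 46.429
Step 2: 40-fold → factor 40
Step 3: 1.65 mL + 7.2 mL = 8.85 mL total → factor 8.85/1.65 = 5.3636
Step 4: v brought to 300 μL → factor = 300 μL/v
Product of known-step factors = 9961
Overall factor = 2.00 × 10^6 CFU/mL / (13.4 CFU/mL) = 1.4925 × 10^5
Step-4 factor = 1.4925 × 10^5 / 9961 = 14.984
v = 300 μL / 14.984 = 20.0 μL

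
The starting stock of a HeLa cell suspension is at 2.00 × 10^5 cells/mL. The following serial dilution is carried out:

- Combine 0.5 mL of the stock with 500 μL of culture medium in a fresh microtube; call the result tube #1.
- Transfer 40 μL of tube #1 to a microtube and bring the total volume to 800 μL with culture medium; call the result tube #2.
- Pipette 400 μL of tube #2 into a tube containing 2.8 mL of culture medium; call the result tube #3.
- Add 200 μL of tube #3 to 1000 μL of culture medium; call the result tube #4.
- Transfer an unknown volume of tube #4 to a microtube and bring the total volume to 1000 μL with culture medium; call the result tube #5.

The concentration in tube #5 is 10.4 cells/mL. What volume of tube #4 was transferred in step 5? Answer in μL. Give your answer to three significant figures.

Step 1: 0.5 mL + 500 μL = 1 mL total → factor 1/0.5 = 2
Step 2: 40 μL brought to 800 μL → factor 800/40 = 20
Step 3: 400 μL + 2.8 mL = 3200 μL total → factor 3200/400 = 8
Step 4: 200 μL + 1000 μL = 1200 μL total → factor 1200/200 = 6
Step 5: v brought to 1000 μL → factor = 1000 μL/v
Product of known-step factors = 1920
Overall factor = 2.00 × 10^5 cells/mL / (10.4 cells/mL) = 19231
Step-5 factor = 19231 / 1920 = 10.016
v = 1000 μL / 10.016 = 99.8 μL

99.8 μL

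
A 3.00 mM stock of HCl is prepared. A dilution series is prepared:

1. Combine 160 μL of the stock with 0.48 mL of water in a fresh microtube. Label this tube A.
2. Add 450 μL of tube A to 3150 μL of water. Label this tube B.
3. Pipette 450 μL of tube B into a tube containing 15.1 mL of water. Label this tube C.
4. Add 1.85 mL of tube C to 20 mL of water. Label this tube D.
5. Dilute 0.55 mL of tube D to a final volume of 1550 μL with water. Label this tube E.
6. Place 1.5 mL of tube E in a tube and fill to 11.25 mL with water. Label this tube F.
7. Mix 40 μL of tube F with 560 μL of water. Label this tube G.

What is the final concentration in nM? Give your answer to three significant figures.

0.725 nM

Step 1: 160 μL + 0.48 mL = 640 μL total → factor 640/160 = 4
Step 2: 450 μL + 3150 μL = 3600 μL total → factor 3600/450 = 8
Step 3: 450 μL + 15.1 mL = 15550 μL total → factor 15550/450 = 34.556
Step 4: 1.85 mL + 20 mL = 21.85 mL total → factor 21.85/1.85 = 11.811
Step 5: 0.55 mL brought to 1550 μL → factor 1.55/0.55 = 2.8182
Step 6: 1.5 mL brought to 11.25 mL → factor 11.25/1.5 = 7.5
Step 7: 40 μL + 560 μL = 600 μL total → factor 600/40 = 15
Overall dilution factor = 4 × 8 × 34.556 × 11.811 × 2.8182 × 7.5 × 15 = 4.1407 × 10^6
Final = 3.00 mM / 4.1407 × 10^6 = 7.245 × 10^-7 mM = 0.725 nM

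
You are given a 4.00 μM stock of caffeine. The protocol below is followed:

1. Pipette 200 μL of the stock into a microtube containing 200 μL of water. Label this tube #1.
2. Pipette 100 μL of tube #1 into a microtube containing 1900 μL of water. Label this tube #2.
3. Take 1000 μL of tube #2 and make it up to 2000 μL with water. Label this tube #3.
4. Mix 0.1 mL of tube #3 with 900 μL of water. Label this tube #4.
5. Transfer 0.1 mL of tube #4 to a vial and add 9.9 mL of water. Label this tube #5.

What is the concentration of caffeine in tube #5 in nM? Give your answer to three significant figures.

Step 1: 200 μL + 200 μL = 400 μL total → factor 400/200 = 2
Step 2: 100 μL + 1900 μL = 2000 μL total → factor 2000/100 = 20
Step 3: 1000 μL brought to 2000 μL → factor 2000/1000 = 2
Step 4: 0.1 mL + 900 μL = 1 mL total → factor 1/0.1 = 10
Step 5: 0.1 mL + 9.9 mL = 10 mL total → factor 10/0.1 = 100
Overall dilution factor = 2 × 20 × 2 × 10 × 100 = 80000
Final = 4.00 μM / 80000 = 5.000 × 10^-5 μM = 0.0500 nM

0.0500 nM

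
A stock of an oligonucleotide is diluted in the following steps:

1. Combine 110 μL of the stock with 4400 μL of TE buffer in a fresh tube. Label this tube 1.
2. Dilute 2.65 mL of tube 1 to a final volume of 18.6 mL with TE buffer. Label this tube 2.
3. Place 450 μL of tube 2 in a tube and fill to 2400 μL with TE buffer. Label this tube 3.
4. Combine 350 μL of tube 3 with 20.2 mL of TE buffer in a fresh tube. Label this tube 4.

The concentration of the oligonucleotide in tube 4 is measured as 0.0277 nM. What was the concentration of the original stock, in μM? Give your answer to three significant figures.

Step 1: 110 μL + 4400 μL = 4510 μL total → factor 4510/110 = 41
Step 2: 2.65 mL brought to 18.6 mL → factor 18.6/2.65 = 7.0189
Step 3: 450 μL brought to 2400 μL → factor 2400/450 = 5.3333
Step 4: 350 μL + 20.2 mL = 20550 μL total → factor 20550/350 = 58.714
Overall dilution factor = 41 × 7.0189 × 5.3333 × 58.714 = 90114
Stock = 0.0277 nM × 90114 = 2496 nM = 2.50 μM

2.50 μM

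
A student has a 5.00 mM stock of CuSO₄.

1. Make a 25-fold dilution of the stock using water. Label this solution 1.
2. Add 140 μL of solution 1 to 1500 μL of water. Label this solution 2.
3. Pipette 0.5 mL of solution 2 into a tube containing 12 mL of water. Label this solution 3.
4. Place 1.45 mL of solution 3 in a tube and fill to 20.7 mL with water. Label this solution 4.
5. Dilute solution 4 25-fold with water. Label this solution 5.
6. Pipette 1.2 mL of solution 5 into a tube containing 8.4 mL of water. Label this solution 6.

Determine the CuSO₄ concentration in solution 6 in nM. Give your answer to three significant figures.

Step 1: 25-fold → factor 25
Step 2: 140 μL + 1500 μL = 1640 μL total → factor 1640/140 = 11.714
Step 3: 0.5 mL + 12 mL = 12.5 mL total → factor 12.5/0.5 = 25
Step 4: 1.45 mL brought to 20.7 mL → factor 20.7/1.45 = 14.276
Step 5: 25-fold → factor 25
Step 6: 1.2 mL + 8.4 mL = 9.6 mL total → factor 9.6/1.2 = 8
Overall dilution factor = 25 × 11.714 × 25 × 14.276 × 25 × 8 = 2.0904 × 10^7
Final = 5.00 mM / 2.0904 × 10^7 = 2.392 × 10^-7 mM = 0.239 nM

0.239 nM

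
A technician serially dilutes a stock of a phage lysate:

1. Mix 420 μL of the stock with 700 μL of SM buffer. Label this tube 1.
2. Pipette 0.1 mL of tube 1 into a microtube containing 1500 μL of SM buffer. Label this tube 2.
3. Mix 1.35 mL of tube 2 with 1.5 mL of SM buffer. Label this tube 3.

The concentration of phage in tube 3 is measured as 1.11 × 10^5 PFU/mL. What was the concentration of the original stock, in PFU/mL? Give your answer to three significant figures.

Step 1: 420 μL + 700 μL = 1120 μL total → factor 1120/420 = 2.6667
Step 2: 0.1 mL + 1500 μL = 1.6 mL total → factor 1.6/0.1 = 16
Step 3: 1.35 mL + 1.5 mL = 2.85 mL total → factor 2.85/1.35 = 2.1111
Overall dilution factor = 2.6667 × 16 × 2.1111 = 90.074
Stock = 1.11 × 10^5 PFU/mL × 90.074 = 1.00 × 10^7 PFU/mL

1.00 × 10^7 PFU/mL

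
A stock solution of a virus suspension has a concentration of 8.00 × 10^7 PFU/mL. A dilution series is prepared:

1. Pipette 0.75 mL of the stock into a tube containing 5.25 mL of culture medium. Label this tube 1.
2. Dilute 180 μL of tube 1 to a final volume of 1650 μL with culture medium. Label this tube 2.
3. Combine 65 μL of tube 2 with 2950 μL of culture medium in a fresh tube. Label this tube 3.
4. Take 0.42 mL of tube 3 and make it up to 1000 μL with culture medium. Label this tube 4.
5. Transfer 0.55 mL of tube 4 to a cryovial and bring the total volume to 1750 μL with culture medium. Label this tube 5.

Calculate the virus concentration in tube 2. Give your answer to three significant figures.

Step 1: 0.75 mL + 5.25 mL = 6 mL total → factor 6/0.75 = 8
Step 2: 180 μL brought to 1650 μL → factor 1650/180 = 9.1667
Dilution factor through tube 2 = 8 × 9.1667 = 73.333
[tube 2] = 8.00 × 10^7 PFU/mL / 73.333 = 1.09 × 10^6 PFU/mL

1.09 × 10^6 PFU/mL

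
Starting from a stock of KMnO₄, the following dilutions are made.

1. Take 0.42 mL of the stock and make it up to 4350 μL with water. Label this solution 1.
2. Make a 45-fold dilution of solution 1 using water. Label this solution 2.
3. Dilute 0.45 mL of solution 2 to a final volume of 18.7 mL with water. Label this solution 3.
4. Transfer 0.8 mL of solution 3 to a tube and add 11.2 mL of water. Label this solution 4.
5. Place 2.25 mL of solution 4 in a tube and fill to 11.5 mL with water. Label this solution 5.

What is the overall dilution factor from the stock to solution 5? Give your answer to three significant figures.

1.48 × 10^6

Step 1: 0.42 mL brought to 4350 μL → factor 4.35/0.42 = 10.357
Step 2: 45-fold → factor 45
Step 3: 0.45 mL brought to 18.7 mL → factor 18.7/0.45 = 41.556
Step 4: 0.8 mL + 11.2 mL = 12 mL total → factor 12/0.8 = 15
Step 5: 2.25 mL brought to 11.5 mL → factor 11.5/2.25 = 5.1111
Overall dilution factor = 10.357 × 45 × 41.556 × 15 × 5.1111 = 1.4849 × 10^6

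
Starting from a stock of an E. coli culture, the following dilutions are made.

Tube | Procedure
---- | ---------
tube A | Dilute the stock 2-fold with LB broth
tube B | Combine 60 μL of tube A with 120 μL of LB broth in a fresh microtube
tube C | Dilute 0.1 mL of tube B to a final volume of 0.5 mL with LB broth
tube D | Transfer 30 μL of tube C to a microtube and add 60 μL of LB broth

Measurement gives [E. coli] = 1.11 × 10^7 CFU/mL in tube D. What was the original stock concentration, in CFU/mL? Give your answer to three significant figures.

Step 1: 2-fold → factor 2
Step 2: 60 μL + 120 μL = 180 μL total → factor 180/60 = 3
Step 3: 0.1 mL brought to 0.5 mL → factor 0.5/0.1 = 5
Step 4: 30 μL + 60 μL = 90 μL total → factor 90/30 = 3
Overall dilution factor = 2 × 3 × 5 × 3 = 90
Stock = 1.11 × 10^7 CFU/mL × 90 = 9.99 × 10^8 CFU/mL

9.99 × 10^8 CFU/mL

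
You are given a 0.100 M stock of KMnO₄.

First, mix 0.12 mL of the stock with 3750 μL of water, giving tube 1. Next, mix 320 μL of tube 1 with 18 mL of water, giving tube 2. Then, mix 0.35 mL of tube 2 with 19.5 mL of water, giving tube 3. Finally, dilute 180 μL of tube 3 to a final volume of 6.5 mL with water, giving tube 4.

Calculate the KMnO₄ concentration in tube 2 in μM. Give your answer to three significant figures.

Step 1: 0.12 mL + 3750 μL = 3.87 mL total → factor 3.87/0.12 = 32.25
Step 2: 320 μL + 18 mL = 18320 μL total → factor 18320/320 = 57.25
Dilution factor through tube 2 = 32.25 × 57.25 = 1846.3
[tube 2] = 0.100 M / 1846.3 = 5.416 × 10^-5 M = 54.2 μM

54.2 μM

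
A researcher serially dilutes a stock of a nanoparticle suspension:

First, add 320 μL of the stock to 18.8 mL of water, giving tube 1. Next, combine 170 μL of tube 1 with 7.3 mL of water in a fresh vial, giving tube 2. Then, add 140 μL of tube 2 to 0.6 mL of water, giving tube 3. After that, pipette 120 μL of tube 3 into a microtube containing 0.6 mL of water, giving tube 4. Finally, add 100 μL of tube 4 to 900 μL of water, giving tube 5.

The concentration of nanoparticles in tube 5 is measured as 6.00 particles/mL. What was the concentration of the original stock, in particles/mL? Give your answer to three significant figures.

5.00 × 10^6 particles/mL

Step 1: 320 μL + 18.8 mL = 19120 μL total → factor 19120/320 = 59.75
Step 2: 170 μL + 7.3 mL = 7470 μL total → factor 7470/170 = 43.941
Step 3: 140 μL + 0.6 mL = 740 μL total → factor 740/140 = 5.2857
Step 4: 120 μL + 0.6 mL = 720 μL total → factor 720/120 = 6
Step 5: 100 μL + 900 μL = 1000 μL total → factor 1000/100 = 10
Overall dilution factor = 59.75 × 43.941 × 5.2857 × 6 × 10 = 8.3265 × 10^5
Stock = 6.00 particles/mL × 8.3265 × 10^5 = 5.00 × 10^6 particles/mL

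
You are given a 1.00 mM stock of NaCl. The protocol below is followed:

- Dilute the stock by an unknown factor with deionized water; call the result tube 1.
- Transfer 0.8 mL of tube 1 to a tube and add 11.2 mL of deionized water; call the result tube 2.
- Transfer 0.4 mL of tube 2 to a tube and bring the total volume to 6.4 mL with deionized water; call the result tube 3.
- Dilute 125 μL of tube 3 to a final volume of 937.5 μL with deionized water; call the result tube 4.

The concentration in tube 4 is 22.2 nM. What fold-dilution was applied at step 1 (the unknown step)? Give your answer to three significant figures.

Step 1: unknown factor x
Step 2: 0.8 mL + 11.2 mL = 12 mL total → factor 12/0.8 = 15
Step 3: 0.4 mL brought to 6.4 mL → factor 6.4/0.4 = 16
Step 4: 125 μL brought to 937.5 μL → factor 937.5/125 = 7.5
Product of known-step factors = 1800
Overall factor = 1.00 mM / (22.2 nM) = 45045
x = 45045 / 1800 = 25.0

25.0-fold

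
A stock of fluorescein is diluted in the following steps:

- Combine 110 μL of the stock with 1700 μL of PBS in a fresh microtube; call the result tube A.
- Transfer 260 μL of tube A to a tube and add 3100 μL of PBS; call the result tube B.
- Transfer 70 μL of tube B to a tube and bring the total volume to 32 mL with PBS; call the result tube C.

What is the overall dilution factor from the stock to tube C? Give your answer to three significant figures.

Step 1: 110 μL + 1700 μL = 1810 μL total → factor 1810/110 = 16.455
Step 2: 260 μL + 3100 μL = 3360 μL total → factor 3360/260 = 12.923
Step 3: 70 μL brought to 32 mL → factor 32000/70 = 457.14
Overall dilution factor = 16.455 × 12.923 × 457.14 = 97208

9.72 × 10^4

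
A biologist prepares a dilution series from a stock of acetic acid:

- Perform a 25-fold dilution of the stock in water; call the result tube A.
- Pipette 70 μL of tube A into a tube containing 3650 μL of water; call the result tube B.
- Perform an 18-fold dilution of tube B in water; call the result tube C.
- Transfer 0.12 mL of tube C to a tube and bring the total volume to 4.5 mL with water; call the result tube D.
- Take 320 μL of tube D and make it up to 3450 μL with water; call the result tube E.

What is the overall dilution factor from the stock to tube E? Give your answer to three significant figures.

Step 1: 25-fold → factor 25
Step 2: 70 μL + 3650 μL = 3720 μL total → factor 3720/70 = 53.143
Step 3: 18-fold → factor 18
Step 4: 0.12 mL brought to 4.5 mL → factor 4.5/0.12 = 37.5
Step 5: 320 μL brought to 3450 μL → factor 3450/320 = 10.781
Overall dilution factor = 25 × 53.143 × 18 × 37.5 × 10.781 = 9.6685 × 10^6

9.67 × 10^6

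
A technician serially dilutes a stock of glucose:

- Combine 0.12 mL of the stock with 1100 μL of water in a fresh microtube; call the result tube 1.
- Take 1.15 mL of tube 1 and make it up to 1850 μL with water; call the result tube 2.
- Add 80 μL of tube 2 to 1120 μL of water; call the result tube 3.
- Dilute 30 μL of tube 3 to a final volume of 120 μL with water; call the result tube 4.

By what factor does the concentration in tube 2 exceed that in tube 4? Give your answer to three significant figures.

60.0

Step 1: 0.12 mL + 1100 μL = 1.22 mL total → factor 1.22/0.12 = 10.167
Step 2: 1.15 mL brought to 1850 μL → factor 1.85/1.15 = 1.6087
Step 3: 80 μL + 1120 μL = 1200 μL total → factor 1200/80 = 15
Step 4: 30 μL brought to 120 μL → factor 120/30 = 4
Dilution factor to tube 2 = 16.355; to tube 4 = 981.3
[tube 2]/[tube 4] = (factor to tube 4)/(factor to tube 2) = 981.3/16.355 = 60.0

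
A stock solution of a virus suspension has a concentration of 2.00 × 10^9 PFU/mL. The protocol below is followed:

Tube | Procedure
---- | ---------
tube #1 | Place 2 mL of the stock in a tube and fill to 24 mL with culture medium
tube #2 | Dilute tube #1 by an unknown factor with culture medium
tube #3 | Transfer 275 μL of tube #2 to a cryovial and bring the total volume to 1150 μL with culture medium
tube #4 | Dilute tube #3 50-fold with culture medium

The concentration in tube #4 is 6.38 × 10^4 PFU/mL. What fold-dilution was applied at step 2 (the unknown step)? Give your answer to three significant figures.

12.5-fold

Step 1: 2 mL brought to 24 mL → factor 24/2 = 12
Step 2: unknown factor x
Step 3: 275 μL brought to 1150 μL → factor 1150/275 = 4.1818
Step 4: 50-fold → factor 50
Product of known-step factors = 2509.1
Overall factor = 2.00 × 10^9 PFU/mL / (6.38 × 10^4 PFU/mL) = 31348
x = 31348 / 2509.1 = 12.5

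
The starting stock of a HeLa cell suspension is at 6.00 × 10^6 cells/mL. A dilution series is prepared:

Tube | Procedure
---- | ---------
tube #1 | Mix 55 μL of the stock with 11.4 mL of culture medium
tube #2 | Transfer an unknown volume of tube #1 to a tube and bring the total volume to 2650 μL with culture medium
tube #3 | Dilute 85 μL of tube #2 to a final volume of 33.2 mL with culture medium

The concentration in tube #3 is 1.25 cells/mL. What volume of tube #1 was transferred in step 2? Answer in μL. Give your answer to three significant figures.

44.9 μL

Step 1: 55 μL + 11.4 mL = 11455 μL total → factor 11455/55 = 208.27
Step 2: v brought to 2650 μL → factor = 2650 μL/v
Step 3: 85 μL brought to 33.2 mL → factor 33200/85 = 390.59
Product of known-step factors = 81349
Overall factor = 6.00 × 10^6 cells/mL / (1.25 cells/mL) = 4.8 × 10^6
Step-2 factor = 4.8 × 10^6 / 81349 = 59.005
v = 2650 μL / 59.005 = 44.9 μL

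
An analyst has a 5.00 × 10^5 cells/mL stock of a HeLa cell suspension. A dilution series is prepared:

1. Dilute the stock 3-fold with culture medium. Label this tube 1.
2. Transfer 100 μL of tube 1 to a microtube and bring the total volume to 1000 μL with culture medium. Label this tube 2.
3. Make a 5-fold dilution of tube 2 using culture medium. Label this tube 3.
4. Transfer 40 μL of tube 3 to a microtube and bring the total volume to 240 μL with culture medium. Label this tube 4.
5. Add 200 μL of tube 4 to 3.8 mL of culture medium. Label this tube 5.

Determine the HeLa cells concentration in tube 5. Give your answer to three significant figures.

Step 1: 3-fold → factor 3
Step 2: 100 μL brought to 1000 μL → factor 1000/100 = 10
Step 3: 5-fold → factor 5
Step 4: 40 μL brought to 240 μL → factor 240/40 = 6
Step 5: 200 μL + 3.8 mL = 4000 μL total → factor 4000/200 = 20
Overall dilution factor = 3 × 10 × 5 × 6 × 20 = 18000
Final = 5.00 × 10^5 cells/mL / 18000 = 27.8 cells/mL

27.8 cells/mL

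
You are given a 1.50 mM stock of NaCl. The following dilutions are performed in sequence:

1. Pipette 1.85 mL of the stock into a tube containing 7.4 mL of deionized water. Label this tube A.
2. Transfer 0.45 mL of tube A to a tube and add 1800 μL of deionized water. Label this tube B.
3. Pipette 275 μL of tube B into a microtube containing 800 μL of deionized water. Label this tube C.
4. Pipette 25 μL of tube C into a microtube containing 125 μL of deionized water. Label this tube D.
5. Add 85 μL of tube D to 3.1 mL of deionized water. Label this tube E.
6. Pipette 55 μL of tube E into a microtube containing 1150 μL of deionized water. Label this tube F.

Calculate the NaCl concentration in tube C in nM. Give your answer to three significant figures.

1.53 × 10^4 nM

Step 1: 1.85 mL + 7.4 mL = 9.25 mL total → factor 9.25/1.85 = 5
Step 2: 0.45 mL + 1800 μL = 2.25 mL total → factor 2.25/0.45 = 5
Step 3: 275 μL + 800 μL = 1075 μL total → factor 1075/275 = 3.9091
Dilution factor through tube C = 5 × 5 × 3.9091 = 97.727
[tube C] = 1.50 mM / 97.727 = 0.01535 mM = 1.53 × 10^4 nM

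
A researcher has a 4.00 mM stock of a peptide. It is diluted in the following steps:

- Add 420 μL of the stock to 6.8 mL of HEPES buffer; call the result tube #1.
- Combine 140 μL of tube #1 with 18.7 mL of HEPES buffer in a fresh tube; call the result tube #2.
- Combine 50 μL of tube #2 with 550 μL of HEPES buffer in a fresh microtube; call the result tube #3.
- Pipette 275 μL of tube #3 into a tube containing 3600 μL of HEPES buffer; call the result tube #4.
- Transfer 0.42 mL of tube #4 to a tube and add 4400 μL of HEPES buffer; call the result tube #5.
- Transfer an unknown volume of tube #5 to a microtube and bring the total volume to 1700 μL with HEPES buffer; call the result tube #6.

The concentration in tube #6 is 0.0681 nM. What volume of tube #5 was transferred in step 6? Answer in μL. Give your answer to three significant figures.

130 μL

Step 1: 420 μL + 6.8 mL = 7220 μL total → factor 7220/420 = 17.19
Step 2: 140 μL + 18.7 mL = 18840 μL total → factor 18840/140 = 134.57
Step 3: 50 μL + 550 μL = 600 μL total → factor 600/50 = 12
Step 4: 275 μL + 3600 μL = 3875 μL total → factor 3875/275 = 14.091
Step 5: 0.42 mL + 4400 μL = 4.82 mL total → factor 4.82/0.42 = 11.476
Step 6: v brought to 1700 μL → factor = 1700 μL/v
Product of known-step factors = 4.4891 × 10^6
Overall factor = 4.00 mM / (0.0681 nM) = 5.8737 × 10^7
Step-6 factor = 5.8737 × 10^7 / 4.4891 × 10^6 = 13.084
v = 1700 μL / 13.084 = 130 μL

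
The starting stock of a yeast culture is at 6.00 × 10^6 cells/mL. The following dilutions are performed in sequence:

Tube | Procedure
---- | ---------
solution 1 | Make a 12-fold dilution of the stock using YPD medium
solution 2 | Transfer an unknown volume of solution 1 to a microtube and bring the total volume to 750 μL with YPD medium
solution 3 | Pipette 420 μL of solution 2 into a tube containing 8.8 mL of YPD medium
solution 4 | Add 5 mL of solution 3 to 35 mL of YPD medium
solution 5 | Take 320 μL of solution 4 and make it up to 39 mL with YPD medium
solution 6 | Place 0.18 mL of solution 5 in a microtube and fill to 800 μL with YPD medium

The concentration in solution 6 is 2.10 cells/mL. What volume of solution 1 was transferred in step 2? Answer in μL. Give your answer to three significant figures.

300 μL

Step 1: 12-fold → factor 12
Step 2: v brought to 750 μL → factor = 750 μL/v
Step 3: 420 μL + 8.8 mL = 9220 μL total → factor 9220/420 = 21.952
Step 4: 5 mL + 35 mL = 40 mL total → factor 40/5 = 8
Step 5: 320 μL brought to 39 mL → factor 39000/320 = 121.88
Step 6: 0.18 mL brought to 800 μL → factor 0.8/0.18 = 4.4444
Product of known-step factors = 1.1415 × 10^6
Overall factor = 6.00 × 10^6 cells/mL / (2.10 cells/mL) = 2.8571 × 10^6
Step-2 factor = 2.8571 × 10^6 / 1.1415 × 10^6 = 2.5029
v = 750 μL / 2.5029 = 300 μL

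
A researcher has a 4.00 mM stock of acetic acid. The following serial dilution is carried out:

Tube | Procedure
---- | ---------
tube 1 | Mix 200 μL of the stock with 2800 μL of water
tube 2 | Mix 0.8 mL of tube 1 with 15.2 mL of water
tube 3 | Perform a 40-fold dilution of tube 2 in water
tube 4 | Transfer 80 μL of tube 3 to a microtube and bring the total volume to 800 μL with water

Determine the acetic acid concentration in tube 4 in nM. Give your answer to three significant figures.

33.3 nM

Step 1: 200 μL + 2800 μL = 3000 μL total → factor 3000/200 = 15
Step 2: 0.8 mL + 15.2 mL = 16 mL total → factor 16/0.8 = 20
Step 3: 40-fold → factor 40
Step 4: 80 μL brought to 800 μL → factor 800/80 = 10
Overall dilution factor = 15 × 20 × 40 × 10 = 1.2 × 10^5
Final = 4.00 mM / 1.2 × 10^5 = 3.333 × 10^-5 mM = 33.3 nM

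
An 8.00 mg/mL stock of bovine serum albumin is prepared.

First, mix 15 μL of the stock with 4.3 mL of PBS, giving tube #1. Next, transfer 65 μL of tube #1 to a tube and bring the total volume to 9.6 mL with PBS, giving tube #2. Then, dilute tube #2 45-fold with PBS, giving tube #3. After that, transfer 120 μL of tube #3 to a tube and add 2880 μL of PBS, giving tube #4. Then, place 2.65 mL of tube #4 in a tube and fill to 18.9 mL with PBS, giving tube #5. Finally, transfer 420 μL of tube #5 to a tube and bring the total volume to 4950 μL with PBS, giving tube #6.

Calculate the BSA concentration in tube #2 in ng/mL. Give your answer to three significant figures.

188 ng/mL

Step 1: 15 μL + 4.3 mL = 4315 μL total → factor 4315/15 = 287.67
Step 2: 65 μL brought to 9.6 mL → factor 9600/65 = 147.69
Dilution factor through tube #2 = 287.67 × 147.69 = 42486
[tube #2] = 8.00 mg/mL / 42486 = 0.0001883 mg/mL = 188 ng/mL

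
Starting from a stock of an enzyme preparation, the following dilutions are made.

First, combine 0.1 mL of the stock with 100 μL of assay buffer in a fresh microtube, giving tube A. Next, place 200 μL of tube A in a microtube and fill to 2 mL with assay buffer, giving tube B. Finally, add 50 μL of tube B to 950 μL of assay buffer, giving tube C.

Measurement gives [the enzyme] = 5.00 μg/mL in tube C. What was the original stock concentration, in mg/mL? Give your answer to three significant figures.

Step 1: 0.1 mL + 100 μL = 0.2 mL total → factor 0.2/0.1 = 2
Step 2: 200 μL brought to 2 mL → factor 2000/200 = 10
Step 3: 50 μL + 950 μL = 1000 μL total → factor 1000/50 = 20
Overall dilution factor = 2 × 10 × 20 = 400
Stock = 5.00 μg/mL × 400 = 2000 μg/mL = 2.00 mg/mL

2.00 mg/mL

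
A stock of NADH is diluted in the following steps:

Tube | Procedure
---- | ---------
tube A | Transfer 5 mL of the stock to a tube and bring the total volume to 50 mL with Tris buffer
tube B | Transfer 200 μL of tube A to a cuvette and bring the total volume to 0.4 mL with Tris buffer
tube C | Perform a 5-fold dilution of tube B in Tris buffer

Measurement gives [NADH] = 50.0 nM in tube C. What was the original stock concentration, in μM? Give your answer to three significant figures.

Step 1: 5 mL brought to 50 mL → factor 50/5 = 10
Step 2: 200 μL brought to 0.4 mL → factor 400/200 = 2
Step 3: 5-fold → factor 5
Overall dilution factor = 10 × 2 × 5 = 100
Stock = 50.0 nM × 100 = 5000 nM = 5.00 μM

5.00 μM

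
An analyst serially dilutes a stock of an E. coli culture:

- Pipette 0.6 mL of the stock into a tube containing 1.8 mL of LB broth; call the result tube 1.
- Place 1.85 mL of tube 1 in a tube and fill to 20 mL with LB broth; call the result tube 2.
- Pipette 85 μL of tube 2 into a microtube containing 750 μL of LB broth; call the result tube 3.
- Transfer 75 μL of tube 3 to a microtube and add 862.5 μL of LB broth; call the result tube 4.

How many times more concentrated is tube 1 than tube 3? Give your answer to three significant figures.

Step 1: 0.6 mL + 1.8 mL = 2.4 mL total → factor 2.4/0.6 = 4
Step 2: 1.85 mL brought to 20 mL → factor 20/1.85 = 10.811
Step 3: 85 μL + 750 μL = 835 μL total → factor 835/85 = 9.8235
Dilution factor to tube 1 = 4; to tube 3 = 424.8
[tube 1]/[tube 3] = (factor to tube 3)/(factor to tube 1) = 424.8/4 = 106

106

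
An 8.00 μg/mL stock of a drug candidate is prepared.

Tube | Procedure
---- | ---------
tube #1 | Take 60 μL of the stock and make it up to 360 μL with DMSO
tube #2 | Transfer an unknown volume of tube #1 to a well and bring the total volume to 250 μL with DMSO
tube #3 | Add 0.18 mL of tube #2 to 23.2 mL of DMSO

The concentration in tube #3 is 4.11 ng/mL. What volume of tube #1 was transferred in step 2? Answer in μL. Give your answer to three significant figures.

100 μL

Step 1: 60 μL brought to 360 μL → factor 360/60 = 6
Step 2: v brought to 250 μL → factor = 250 μL/v
Step 3: 0.18 mL + 23.2 mL = 23.38 mL total → factor 23.38/0.18 = 129.89
Product of known-step factors = 779.33
Overall factor = 8.00 μg/mL / (4.11 ng/mL) = 1946.5
Step-2 factor = 1946.5 / 779.33 = 2.4976
v = 250 μL / 2.4976 = 100 μL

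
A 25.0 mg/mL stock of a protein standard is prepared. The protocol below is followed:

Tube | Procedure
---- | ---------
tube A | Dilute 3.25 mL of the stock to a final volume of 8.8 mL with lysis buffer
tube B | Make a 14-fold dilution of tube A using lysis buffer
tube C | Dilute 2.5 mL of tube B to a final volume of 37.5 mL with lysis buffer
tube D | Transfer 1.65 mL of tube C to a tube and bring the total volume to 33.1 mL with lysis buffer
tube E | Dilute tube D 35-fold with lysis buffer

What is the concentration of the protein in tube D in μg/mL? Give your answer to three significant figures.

Step 1: 3.25 mL brought to 8.8 mL → factor 8.8/3.25 = 2.7077
Step 2: 14-fold → factor 14
Step 3: 2.5 mL brought to 37.5 mL → factor 37.5/2.5 = 15
Step 4: 1.65 mL brought to 33.1 mL → factor 33.1/1.65 = 20.061
Dilution factor through tube D = 2.7077 × 14 × 15 × 20.061 = 11407
[tube D] = 25.0 mg/mL / 11407 = 0.002192 mg/mL = 2.19 μg/mL

2.19 μg/mL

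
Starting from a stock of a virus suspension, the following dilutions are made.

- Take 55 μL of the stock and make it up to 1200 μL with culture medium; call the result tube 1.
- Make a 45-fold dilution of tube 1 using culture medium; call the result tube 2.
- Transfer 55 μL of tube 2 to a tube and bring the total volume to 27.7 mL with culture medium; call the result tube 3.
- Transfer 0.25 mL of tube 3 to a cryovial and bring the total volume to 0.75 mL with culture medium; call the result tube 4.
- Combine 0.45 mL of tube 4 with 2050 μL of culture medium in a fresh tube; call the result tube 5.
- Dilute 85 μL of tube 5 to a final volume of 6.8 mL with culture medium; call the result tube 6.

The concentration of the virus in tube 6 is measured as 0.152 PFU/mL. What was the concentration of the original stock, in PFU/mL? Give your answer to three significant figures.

1.00 × 10^8 PFU/mL

Step 1: 55 μL brought to 1200 μL → factor 1200/55 = 21.818
Step 2: 45-fold → factor 45
Step 3: 55 μL brought to 27.7 mL → factor 27700/55 = 503.64
Step 4: 0.25 mL brought to 0.75 mL → factor 0.75/0.25 = 3
Step 5: 0.45 mL + 2050 μL = 2.5 mL total → factor 2.5/0.45 = 5.5556
Step 6: 85 μL brought to 6.8 mL → factor 6800/85 = 80
Overall dilution factor = 21.818 × 45 × 503.64 × 3 × 5.5556 × 80 = 6.5931 × 10^8
Stock = 0.152 PFU/mL × 6.5931 × 10^8 = 1.00 × 10^8 PFU/mL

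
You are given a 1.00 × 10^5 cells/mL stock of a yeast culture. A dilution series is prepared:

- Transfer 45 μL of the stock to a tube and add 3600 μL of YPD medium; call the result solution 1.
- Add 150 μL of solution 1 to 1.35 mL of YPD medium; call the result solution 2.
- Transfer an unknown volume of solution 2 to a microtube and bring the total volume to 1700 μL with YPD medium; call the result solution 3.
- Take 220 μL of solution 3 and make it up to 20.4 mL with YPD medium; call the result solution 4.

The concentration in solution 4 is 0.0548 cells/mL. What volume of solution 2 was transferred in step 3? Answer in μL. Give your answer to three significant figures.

Step 1: 45 μL + 3600 μL = 3645 μL total → factor 3645/45 = 81
Step 2: 150 μL + 1.35 mL = 1500 μL total → factor 1500/150 = 10
Step 3: v brought to 1700 μL → factor = 1700 μL/v
Step 4: 220 μL brought to 20.4 mL → factor 20400/220 = 92.727
Product of known-step factors = 75109
Overall factor = 1.00 × 10^5 cells/mL / (0.0548 cells/mL) = 1.8248 × 10^6
Step-3 factor = 1.8248 × 10^6 / 75109 = 24.296
v = 1700 μL / 24.296 = 70.0 μL

70.0 μL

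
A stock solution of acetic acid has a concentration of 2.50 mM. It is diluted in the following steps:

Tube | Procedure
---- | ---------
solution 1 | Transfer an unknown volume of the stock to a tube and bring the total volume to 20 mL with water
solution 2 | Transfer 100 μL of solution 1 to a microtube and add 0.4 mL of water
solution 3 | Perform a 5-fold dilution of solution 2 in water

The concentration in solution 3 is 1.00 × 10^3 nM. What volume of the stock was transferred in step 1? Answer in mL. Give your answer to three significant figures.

Step 1: v brought to 20 mL → factor = 20 mL/v
Step 2: 100 μL + 0.4 mL = 500 μL total → factor 500/100 = 5
Step 3: 5-fold → factor 5
Product of known-step factors = 25
Overall factor = 2.50 mM / (1.00 × 10^3 nM) = 2500
Step-1 factor = 2500 / 25 = 100
v = 20 mL / 100 = 0.200 mL

0.200 mL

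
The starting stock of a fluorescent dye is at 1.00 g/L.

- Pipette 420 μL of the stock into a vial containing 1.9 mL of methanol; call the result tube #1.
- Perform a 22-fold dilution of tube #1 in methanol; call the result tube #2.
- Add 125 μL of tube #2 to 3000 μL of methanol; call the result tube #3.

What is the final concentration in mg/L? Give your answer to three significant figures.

0.329 mg/L

Step 1: 420 μL + 1.9 mL = 2320 μL total → factor 2320/420 = 5.5238
Step 2: 22-fold → factor 22
Step 3: 125 μL + 3000 μL = 3125 μL total → factor 3125/125 = 25
Overall dilution factor = 5.5238 × 22 × 25 = 3038.1
Final = 1.00 g/L / 3038.1 = 0.0003292 g/L = 0.329 mg/L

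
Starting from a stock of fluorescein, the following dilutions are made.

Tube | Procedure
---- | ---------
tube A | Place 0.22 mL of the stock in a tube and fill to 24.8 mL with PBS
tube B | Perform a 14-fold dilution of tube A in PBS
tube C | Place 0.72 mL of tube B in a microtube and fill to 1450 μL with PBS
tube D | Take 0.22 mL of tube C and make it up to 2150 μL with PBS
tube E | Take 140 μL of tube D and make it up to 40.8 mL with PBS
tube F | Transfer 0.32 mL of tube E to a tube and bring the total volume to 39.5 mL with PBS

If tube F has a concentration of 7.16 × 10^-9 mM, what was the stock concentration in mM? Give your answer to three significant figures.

Step 1: 0.22 mL brought to 24.8 mL → factor 24.8/0.22 = 112.73
Step 2: 14-fold → factor 14
Step 3: 0.72 mL brought to 1450 μL → factor 1.45/0.72 = 2.0139
Step 4: 0.22 mL brought to 2150 μL → factor 2.15/0.22 = 9.7727
Step 5: 140 μL brought to 40.8 mL → factor 40800/140 = 291.43
Step 6: 0.32 mL brought to 39.5 mL → factor 39.5/0.32 = 123.44
Overall dilution factor = 112.73 × 14 × 2.0139 × 9.7727 × 291.43 × 123.44 = 1.1173 × 10^9
Stock = 7.16 × 10^-9 mM × 1.1173 × 10^9 = 8.00 mM

8.00 mM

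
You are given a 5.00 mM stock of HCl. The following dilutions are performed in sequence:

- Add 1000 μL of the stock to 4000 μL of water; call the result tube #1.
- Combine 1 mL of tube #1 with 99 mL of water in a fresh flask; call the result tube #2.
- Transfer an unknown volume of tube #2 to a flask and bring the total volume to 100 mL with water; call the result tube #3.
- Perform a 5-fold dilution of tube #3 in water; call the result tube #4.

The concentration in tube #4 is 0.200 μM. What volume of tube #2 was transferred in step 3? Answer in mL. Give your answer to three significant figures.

Step 1: 1000 μL + 4000 μL = 5000 μL total → factor 5000/1000 = 5
Step 2: 1 mL + 99 mL = 100 mL total → factor 100/1 = 100
Step 3: v brought to 100 mL → factor = 100 mL/v
Step 4: 5-fold → factor 5
Product of known-step factors = 2500
Overall factor = 5.00 mM / (0.200 μM) = 25000
Step-3 factor = 25000 / 2500 = 10
v = 100 mL / 10 = 10.0 mL

10.0 mL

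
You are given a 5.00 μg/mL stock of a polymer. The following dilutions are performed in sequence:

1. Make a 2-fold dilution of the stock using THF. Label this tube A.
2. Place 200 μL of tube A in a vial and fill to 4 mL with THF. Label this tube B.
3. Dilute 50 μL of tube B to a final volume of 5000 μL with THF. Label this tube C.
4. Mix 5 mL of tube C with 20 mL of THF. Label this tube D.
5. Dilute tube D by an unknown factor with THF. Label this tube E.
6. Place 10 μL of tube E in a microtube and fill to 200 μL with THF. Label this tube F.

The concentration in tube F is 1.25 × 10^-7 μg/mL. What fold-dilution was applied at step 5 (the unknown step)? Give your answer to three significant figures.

100-fold

Step 1: 2-fold → factor 2
Step 2: 200 μL brought to 4 mL → factor 4000/200 = 20
Step 3: 50 μL brought to 5000 μL → factor 5000/50 = 100
Step 4: 5 mL + 20 mL = 25 mL total → factor 25/5 = 5
Step 5: unknown factor x
Step 6: 10 μL brought to 200 μL → factor 200/10 = 20
Product of known-step factors = 4 × 10^5
Overall factor = 5.00 μg/mL / (1.25 × 10^-7 μg/mL) = 4 × 10^7
x = 4 × 10^7 / 4 × 10^5 = 100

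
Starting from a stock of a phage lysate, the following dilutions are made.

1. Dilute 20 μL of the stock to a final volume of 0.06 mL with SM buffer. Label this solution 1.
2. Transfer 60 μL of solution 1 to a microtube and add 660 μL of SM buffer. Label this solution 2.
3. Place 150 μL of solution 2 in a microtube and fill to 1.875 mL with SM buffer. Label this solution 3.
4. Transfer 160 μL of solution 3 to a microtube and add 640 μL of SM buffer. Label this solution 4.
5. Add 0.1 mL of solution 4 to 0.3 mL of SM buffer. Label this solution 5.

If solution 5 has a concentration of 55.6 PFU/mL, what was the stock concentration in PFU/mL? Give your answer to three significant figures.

5.00 × 10^5 PFU/mL

Step 1: 20 μL brought to 0.06 mL → factor 60/20 = 3
Step 2: 60 μL + 660 μL = 720 μL total → factor 720/60 = 12
Step 3: 150 μL brought to 1.875 mL → factor 1875/150 = 12.5
Step 4: 160 μL + 640 μL = 800 μL total → factor 800/160 = 5
Step 5: 0.1 mL + 0.3 mL = 0.4 mL total → factor 0.4/0.1 = 4
Overall dilution factor = 3 × 12 × 12.5 × 5 × 4 = 9000
Stock = 55.6 PFU/mL × 9000 = 5.00 × 10^5 PFU/mL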